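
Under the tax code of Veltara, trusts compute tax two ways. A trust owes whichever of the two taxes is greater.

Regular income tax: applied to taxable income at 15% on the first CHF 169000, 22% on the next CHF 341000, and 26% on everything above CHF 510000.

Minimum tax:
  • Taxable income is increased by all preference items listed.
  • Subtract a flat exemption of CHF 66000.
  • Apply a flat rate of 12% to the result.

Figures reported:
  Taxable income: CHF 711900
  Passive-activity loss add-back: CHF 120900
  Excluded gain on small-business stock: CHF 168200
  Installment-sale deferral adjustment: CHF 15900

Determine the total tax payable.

CHF 152864

Regular income tax:
  CHF 169000 × 15% = CHF 25350
  CHF 341000 × 22% = CHF 75020
  CHF 201900 × 26% = CHF 52494
  → CHF 152864

Minimum tax:
  Adjusted income: CHF 711900 + CHF 120900 + CHF 168200 + CHF 15900 = CHF 1016900
  Less exemption CHF 66000 → base CHF 950900
  CHF 950900 × 12% = CHF 114108

CHF 152864 > CHF 114108, so the regular income tax governs.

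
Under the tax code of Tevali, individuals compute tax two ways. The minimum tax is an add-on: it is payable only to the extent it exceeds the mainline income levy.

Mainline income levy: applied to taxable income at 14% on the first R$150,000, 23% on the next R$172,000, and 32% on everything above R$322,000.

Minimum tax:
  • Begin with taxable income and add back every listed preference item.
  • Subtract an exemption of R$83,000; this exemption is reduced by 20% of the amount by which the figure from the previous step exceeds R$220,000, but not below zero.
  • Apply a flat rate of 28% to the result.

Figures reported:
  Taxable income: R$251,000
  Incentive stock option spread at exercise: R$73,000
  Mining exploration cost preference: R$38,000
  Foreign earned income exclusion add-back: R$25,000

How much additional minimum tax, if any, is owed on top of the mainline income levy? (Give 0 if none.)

Mainline income levy:
  R$150,000 × 14% = R$21,000
  R$101,000 × 23% = R$23,230
  → R$44,230

Minimum tax:
  Adjusted income: R$251,000 + R$73,000 + R$38,000 + R$25,000 = R$387,000
  Exemption: R$83,000 − 20% × (R$387,000 − R$220,000) = R$83,000 − R$33,400 = R$49,600
  Base: R$387,000 − R$49,600 = R$337,400
  R$337,400 × 28% = R$94,472

Excess of minimum tax over mainline income levy: R$94,472 − R$44,230 = R$50,242.

R$50,242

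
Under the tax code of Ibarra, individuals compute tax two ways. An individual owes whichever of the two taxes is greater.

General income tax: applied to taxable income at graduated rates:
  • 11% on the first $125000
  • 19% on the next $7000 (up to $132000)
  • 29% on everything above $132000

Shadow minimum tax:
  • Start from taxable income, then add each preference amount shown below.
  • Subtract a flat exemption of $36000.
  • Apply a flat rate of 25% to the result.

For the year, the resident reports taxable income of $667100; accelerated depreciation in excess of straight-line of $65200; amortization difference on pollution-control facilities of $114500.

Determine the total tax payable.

General income tax:
  $125000 × 11% = $13750
  $7000 × 19% = $1330
  $535100 × 29% = $155179
  → $170259

Shadow minimum tax:
  Adjusted income: $667100 + $65200 + $114500 = $846800
  Less exemption $36000 → base $810800
  $810800 × 25% = $202700

$202700 > $170259, so the shadow minimum tax is the binding amount.

$202700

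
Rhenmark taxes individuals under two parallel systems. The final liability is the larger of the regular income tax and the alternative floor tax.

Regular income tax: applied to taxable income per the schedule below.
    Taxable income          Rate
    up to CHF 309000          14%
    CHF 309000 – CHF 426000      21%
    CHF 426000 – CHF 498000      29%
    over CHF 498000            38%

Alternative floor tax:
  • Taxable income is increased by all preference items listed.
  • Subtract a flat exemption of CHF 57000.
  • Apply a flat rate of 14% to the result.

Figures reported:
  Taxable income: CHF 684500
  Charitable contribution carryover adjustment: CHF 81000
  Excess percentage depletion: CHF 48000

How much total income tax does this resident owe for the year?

CHF 159580

Regular income tax:
  CHF 309000 × 14% = CHF 43260
  CHF 117000 × 21% = CHF 24570
  CHF 72000 × 29% = CHF 20880
  CHF 186500 × 38% = CHF 70870
  → CHF 159580

Alternative floor tax:
  Adjusted income: CHF 684500 + CHF 81000 + CHF 48000 = CHF 813500
  Less exemption CHF 57000 → base CHF 756500
  CHF 756500 × 14% = CHF 105910

CHF 159580 > CHF 105910, so the regular income tax governs.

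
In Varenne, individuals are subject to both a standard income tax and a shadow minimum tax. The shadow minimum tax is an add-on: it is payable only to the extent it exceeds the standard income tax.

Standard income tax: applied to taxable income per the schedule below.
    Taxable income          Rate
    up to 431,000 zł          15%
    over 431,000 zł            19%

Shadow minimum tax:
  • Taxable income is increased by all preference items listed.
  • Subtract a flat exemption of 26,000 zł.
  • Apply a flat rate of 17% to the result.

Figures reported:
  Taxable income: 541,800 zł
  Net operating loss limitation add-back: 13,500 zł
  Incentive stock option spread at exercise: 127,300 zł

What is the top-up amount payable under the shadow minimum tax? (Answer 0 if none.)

Standard income tax:
  431,000 zł × 15% = 64,650 zł
  110,800 zł × 19% = 21,052 zł
  → 85,702 zł

Shadow minimum tax:
  Adjusted income: 541,800 zł + 13,500 zł + 127,300 zł = 682,600 zł
  Less exemption 26,000 zł → base 656,600 zł
  656,600 zł × 17% = 111,622 zł

Excess of shadow minimum tax over standard income tax: 111,622 zł − 85,702 zł = 25,920 zł.

25,920 zł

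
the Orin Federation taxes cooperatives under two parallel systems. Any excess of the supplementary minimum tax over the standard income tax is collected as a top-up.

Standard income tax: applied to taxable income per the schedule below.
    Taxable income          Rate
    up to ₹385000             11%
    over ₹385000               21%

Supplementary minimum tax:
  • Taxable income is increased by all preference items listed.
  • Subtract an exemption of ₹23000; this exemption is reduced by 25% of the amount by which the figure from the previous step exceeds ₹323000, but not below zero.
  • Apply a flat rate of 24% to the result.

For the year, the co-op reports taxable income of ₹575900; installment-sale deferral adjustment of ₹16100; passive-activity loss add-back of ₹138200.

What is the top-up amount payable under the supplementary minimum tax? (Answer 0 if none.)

₹92809

Supplementary minimum tax:
  Adjusted income: ₹575900 + ₹16100 + ₹138200 = ₹730200
  Exemption: 25% × (₹730200 − ₹323000) = ₹101800 ≥ ₹23000, so the exemption is fully phased out
  Base: ₹730200 − ₹0 = ₹730200
  ₹730200 × 24% = ₹175248

Standard income tax:
  ₹385000 × 11% = ₹42350
  ₹190900 × 21% = ₹40089
  → ₹82439

Excess of supplementary minimum tax over standard income tax: ₹175248 − ₹82439 = ₹92809.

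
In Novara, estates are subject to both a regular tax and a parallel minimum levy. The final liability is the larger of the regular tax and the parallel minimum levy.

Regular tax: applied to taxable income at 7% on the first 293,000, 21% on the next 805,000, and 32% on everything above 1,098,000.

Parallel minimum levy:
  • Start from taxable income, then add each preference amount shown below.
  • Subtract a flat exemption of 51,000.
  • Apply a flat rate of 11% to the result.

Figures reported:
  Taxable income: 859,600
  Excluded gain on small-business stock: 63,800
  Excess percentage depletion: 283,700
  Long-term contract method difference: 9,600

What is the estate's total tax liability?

Parallel minimum levy:
  Adjusted income: 859,600 + 63,800 + 283,700 + 9,600 = 1,216,700
  Less exemption 51,000 → base 1,165,700
  1,165,700 × 11% = 128,227

Regular tax:
  293,000 × 7% = 20,510
  566,600 × 21% = 118,986
  → 139,496

139,496 > 128,227, so the regular tax governs.

139,496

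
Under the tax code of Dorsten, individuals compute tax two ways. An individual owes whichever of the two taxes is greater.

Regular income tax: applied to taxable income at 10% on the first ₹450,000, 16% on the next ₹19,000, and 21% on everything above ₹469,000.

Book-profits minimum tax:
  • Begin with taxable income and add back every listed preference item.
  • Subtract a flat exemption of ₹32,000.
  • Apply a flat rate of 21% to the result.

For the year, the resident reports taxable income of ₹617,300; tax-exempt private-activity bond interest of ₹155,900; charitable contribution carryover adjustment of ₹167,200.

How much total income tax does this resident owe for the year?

₹190,764

Regular income tax:
  ₹450,000 × 10% = ₹45,000
  ₹19,000 × 16% = ₹3,040
  ₹148,300 × 21% = ₹31,143
  → ₹79,183

Book-profits minimum tax:
  Adjusted income: ₹617,300 + ₹155,900 + ₹167,200 = ₹940,400
  Less exemption ₹32,000 → base ₹908,400
  ₹908,400 × 21% = ₹190,764

₹190,764 > ₹79,183, so the book-profits minimum tax is the binding amount.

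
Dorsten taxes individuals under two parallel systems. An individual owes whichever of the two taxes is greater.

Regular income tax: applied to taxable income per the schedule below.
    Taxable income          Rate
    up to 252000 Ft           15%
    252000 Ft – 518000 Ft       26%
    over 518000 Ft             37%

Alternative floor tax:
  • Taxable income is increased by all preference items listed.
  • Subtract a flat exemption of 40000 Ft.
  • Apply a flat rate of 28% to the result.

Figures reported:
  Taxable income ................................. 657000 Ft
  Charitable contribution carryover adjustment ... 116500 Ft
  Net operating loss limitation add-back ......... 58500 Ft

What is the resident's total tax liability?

Alternative floor tax:
  Adjusted income: 657000 Ft + 116500 Ft + 58500 Ft = 832000 Ft
  Less exemption 40000 Ft → base 792000 Ft
  792000 Ft × 28% = 221760 Ft

Regular income tax:
  252000 Ft × 15% = 37800 Ft
  266000 Ft × 26% = 69160 Ft
  139000 Ft × 37% = 51430 Ft
  → 158390 Ft

221760 Ft > 158390 Ft, so the alternative floor tax is the binding amount.

221760 Ft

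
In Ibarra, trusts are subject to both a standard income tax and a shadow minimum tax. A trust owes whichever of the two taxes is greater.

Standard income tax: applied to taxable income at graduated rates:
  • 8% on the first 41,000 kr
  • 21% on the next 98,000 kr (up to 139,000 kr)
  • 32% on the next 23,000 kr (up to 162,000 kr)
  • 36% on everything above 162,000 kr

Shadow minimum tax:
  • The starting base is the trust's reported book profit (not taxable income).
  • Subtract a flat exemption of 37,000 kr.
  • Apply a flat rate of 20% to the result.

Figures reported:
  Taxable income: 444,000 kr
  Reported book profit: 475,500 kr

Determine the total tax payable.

132,740 kr

Shadow minimum tax:
  Base (reported book profit): 475,500 kr
  Less exemption 37,000 kr → base 438,500 kr
  438,500 kr × 20% = 87,700 kr

Standard income tax:
  41,000 kr × 8% = 3,280 kr
  98,000 kr × 21% = 20,580 kr
  23,000 kr × 32% = 7,360 kr
  282,000 kr × 36% = 101,520 kr
  → 132,740 kr

132,740 kr > 87,700 kr, so the standard income tax governs.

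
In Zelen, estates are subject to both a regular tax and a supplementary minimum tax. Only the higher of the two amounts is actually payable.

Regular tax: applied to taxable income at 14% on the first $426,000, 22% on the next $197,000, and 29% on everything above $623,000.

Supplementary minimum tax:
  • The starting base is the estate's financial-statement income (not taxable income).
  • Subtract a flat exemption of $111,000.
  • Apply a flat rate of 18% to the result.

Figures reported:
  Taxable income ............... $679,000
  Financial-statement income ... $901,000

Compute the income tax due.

$142,200

Supplementary minimum tax:
  Base (financial-statement income): $901,000
  Less exemption $111,000 → base $790,000
  $790,000 × 18% = $142,200

Regular tax:
  $426,000 × 14% = $59,640
  $197,000 × 22% = $43,340
  $56,000 × 29% = $16,240
  → $119,220

$142,200 > $119,220, so the supplementary minimum tax is the binding amount.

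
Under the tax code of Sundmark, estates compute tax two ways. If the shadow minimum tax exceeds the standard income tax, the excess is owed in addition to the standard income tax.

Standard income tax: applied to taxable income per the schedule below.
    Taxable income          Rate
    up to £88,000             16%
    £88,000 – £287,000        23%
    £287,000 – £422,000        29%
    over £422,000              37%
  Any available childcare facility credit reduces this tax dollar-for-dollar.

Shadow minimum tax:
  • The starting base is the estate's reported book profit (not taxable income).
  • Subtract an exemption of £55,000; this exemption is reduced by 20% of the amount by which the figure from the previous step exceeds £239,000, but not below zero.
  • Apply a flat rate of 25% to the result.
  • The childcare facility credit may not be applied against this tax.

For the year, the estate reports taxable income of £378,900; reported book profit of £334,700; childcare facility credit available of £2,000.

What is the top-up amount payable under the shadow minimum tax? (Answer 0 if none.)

Standard income tax:
  £88,000 × 16% = £14,080
  £199,000 × 23% = £45,770
  £91,900 × 29% = £26,651
  → £86,501
  Less childcare facility credit £2,000 → £84,501

Shadow minimum tax:
  Base (reported book profit): £334,700
  Exemption: £55,000 − 20% × (£334,700 − £239,000) = £55,000 − £19,140 = £35,860
  Base: £334,700 − £35,860 = £298,840
  £298,840 × 25% = £74,710

£74,710 ≤ £84,501, so no add-on is due.

£0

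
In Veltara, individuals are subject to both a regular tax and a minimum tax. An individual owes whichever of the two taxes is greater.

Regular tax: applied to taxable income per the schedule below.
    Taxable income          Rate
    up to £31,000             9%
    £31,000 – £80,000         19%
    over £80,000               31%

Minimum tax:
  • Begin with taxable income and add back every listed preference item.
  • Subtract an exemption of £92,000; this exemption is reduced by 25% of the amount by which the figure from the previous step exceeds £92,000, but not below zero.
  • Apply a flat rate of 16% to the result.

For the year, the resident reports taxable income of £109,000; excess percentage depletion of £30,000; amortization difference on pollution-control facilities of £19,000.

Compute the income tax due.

£21,090

Regular tax:
  £31,000 × 9% = £2,790
  £49,000 × 19% = £9,310
  £29,000 × 31% = £8,990
  → £21,090

Minimum tax:
  Adjusted income: £109,000 + £30,000 + £19,000 = £158,000
  Exemption: £92,000 − 25% × (£158,000 − £92,000) = £92,000 − £16,500 = £75,500
  Base: £158,000 − £75,500 = £82,500
  £82,500 × 16% = £13,200

£21,090 > £13,200, so the regular tax governs.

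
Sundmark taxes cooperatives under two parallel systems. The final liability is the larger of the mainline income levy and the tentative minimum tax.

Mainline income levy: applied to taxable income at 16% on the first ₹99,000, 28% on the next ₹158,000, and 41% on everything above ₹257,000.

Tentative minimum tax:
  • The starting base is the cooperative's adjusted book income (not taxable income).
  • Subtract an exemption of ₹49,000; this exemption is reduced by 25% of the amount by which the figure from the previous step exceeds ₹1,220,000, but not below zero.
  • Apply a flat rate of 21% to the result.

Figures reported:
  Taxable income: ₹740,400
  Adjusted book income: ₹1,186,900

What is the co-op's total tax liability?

₹258,274

Tentative minimum tax:
  Base (adjusted book income): ₹1,186,900
  Exemption: ₹1,186,900 ≤ ₹1,220,000, so full ₹49,000 applies
  Base: ₹1,186,900 − ₹49,000 = ₹1,137,900
  ₹1,137,900 × 21% = ₹238,959

Mainline income levy:
  ₹99,000 × 16% = ₹15,840
  ₹158,000 × 28% = ₹44,240
  ₹483,400 × 41% = ₹198,194
  → ₹258,274

₹258,274 > ₹238,959, so the mainline income levy governs.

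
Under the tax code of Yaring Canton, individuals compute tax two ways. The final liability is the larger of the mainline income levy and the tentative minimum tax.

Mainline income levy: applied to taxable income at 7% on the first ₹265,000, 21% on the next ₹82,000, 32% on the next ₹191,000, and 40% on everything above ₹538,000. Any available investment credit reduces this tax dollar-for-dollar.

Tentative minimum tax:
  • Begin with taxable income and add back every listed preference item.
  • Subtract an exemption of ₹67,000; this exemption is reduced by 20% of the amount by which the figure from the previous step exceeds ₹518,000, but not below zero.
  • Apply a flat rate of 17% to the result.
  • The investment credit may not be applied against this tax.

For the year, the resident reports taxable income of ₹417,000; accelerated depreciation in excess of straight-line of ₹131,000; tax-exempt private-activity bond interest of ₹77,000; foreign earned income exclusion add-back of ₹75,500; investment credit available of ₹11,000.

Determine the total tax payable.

₹113,900

Tentative minimum tax:
  Adjusted income: ₹417,000 + ₹131,000 + ₹77,000 + ₹75,500 = ₹700,500
  Exemption: ₹67,000 − 20% × (₹700,500 − ₹518,000) = ₹67,000 − ₹36,500 = ₹30,500
  Base: ₹700,500 − ₹30,500 = ₹670,000
  ₹670,000 × 17% = ₹113,900

Mainline income levy:
  ₹265,000 × 7% = ₹18,550
  ₹82,000 × 21% = ₹17,220
  ₹70,000 × 32% = ₹22,400
  → ₹58,170
  Less investment credit ₹11,000 → ₹47,170

₹113,900 > ₹47,170, so the tentative minimum tax is the binding amount.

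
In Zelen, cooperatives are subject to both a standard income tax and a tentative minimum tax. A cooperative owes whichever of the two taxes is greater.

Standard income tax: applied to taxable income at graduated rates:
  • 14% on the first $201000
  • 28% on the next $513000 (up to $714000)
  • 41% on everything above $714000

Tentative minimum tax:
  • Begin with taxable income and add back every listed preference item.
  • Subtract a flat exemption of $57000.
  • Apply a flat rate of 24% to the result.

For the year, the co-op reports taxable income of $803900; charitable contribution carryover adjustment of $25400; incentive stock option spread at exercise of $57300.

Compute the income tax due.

Tentative minimum tax:
  Adjusted income: $803900 + $25400 + $57300 = $886600
  Less exemption $57000 → base $829600
  $829600 × 24% = $199104

Standard income tax:
  $201000 × 14% = $28140
  $513000 × 28% = $143640
  $89900 × 41% = $36859
  → $208639

$208639 > $199104, so the standard income tax governs.

$208639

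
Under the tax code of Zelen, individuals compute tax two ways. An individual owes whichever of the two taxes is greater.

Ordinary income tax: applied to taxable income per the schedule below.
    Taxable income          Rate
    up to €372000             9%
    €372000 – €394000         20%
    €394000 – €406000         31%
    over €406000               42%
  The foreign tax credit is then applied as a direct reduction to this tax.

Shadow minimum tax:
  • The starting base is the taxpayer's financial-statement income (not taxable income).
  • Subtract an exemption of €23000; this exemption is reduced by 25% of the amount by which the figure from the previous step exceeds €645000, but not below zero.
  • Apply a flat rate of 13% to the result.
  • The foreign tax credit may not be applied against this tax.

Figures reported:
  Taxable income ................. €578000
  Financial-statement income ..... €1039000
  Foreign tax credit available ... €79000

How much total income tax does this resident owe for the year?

Ordinary income tax:
  €372000 × 9% = €33480
  €22000 × 20% = €4400
  €12000 × 31% = €3720
  €172000 × 42% = €72240
  → €113840
  Less foreign tax credit €79000 → €34840

Shadow minimum tax:
  Base (financial-statement income): €1039000
  Exemption: 25% × (€1039000 − €645000) = €98500 ≥ €23000, so the exemption is fully phased out
  Base: €1039000 − €0 = €1039000
  €1039000 × 13% = €135070

€135070 > €34840, so the shadow minimum tax is the binding amount.

€135070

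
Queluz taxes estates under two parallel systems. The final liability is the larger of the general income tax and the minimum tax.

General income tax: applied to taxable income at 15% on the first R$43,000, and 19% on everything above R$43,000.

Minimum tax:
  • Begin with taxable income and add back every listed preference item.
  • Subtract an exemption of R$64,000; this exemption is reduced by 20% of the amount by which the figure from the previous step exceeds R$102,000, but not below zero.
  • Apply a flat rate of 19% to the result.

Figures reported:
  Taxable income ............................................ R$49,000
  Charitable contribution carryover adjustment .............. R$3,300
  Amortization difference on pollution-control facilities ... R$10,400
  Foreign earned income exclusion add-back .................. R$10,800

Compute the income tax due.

Minimum tax:
  Adjusted income: R$49,000 + R$3,300 + R$10,400 + R$10,800 = R$73,500
  Exemption: R$73,500 ≤ R$102,000, so full R$64,000 applies
  Base: R$73,500 − R$64,000 = R$9,500
  R$9,500 × 19% = R$1,805

General income tax:
  R$43,000 × 15% = R$6,450
  R$6,000 × 19% = R$1,140
  → R$7,590

R$7,590 > R$1,805, so the general income tax governs.

R$7,590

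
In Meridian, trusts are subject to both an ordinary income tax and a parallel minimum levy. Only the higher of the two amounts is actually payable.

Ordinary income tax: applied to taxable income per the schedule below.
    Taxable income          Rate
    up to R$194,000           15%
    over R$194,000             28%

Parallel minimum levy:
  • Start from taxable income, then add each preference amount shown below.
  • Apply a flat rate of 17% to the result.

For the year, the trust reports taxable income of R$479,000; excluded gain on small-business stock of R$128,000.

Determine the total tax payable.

R$108,900

Parallel minimum levy:
  Adjusted income: R$479,000 + R$128,000 = R$607,000
  R$607,000 × 17% = R$103,190

Ordinary income tax:
  R$194,000 × 15% = R$29,100
  R$285,000 × 28% = R$79,800
  → R$108,900

R$108,900 > R$103,190, so the ordinary income tax governs.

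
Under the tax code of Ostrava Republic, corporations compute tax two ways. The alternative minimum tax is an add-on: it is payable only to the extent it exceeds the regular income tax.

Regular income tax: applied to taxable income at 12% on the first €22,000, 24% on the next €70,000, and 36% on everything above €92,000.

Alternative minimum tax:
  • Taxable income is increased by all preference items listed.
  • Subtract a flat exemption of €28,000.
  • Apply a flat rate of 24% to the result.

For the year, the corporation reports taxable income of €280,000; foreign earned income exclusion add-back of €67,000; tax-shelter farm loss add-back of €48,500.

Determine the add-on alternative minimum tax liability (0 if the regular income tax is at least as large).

€1,080

Regular income tax:
  €22,000 × 12% = €2,640
  €70,000 × 24% = €16,800
  €188,000 × 36% = €67,680
  → €87,120

Alternative minimum tax:
  Adjusted income: €280,000 + €67,000 + €48,500 = €395,500
  Less exemption €28,000 → base €367,500
  €367,500 × 24% = €88,200

Excess of alternative minimum tax over regular income tax: €88,200 − €87,120 = €1,080.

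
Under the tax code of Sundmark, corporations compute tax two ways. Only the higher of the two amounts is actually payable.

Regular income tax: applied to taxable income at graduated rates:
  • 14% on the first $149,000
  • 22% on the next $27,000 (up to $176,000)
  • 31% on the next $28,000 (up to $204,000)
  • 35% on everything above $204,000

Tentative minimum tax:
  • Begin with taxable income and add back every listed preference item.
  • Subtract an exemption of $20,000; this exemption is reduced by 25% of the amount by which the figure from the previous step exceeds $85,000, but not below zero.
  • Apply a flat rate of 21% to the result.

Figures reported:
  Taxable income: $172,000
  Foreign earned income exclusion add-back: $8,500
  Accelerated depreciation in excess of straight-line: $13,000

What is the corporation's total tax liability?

Tentative minimum tax:
  Adjusted income: $172,000 + $8,500 + $13,000 = $193,500
  Exemption: 25% × ($193,500 − $85,000) = $27,125 ≥ $20,000, so the exemption is fully phased out
  Base: $193,500 − $0 = $193,500
  $193,500 × 21% = $40,635

Regular income tax:
  $149,000 × 14% = $20,860
  $23,000 × 22% = $5,060
  → $25,920

$40,635 > $25,920, so the tentative minimum tax is the binding amount.

$40,635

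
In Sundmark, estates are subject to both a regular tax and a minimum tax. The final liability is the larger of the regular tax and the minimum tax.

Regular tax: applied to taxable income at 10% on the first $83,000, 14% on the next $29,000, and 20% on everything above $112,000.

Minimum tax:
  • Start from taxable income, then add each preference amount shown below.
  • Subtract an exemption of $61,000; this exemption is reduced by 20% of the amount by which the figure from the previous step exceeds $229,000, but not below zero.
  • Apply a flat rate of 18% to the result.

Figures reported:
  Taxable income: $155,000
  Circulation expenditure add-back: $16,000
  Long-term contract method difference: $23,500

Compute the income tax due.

Minimum tax:
  Adjusted income: $155,000 + $16,000 + $23,500 = $194,500
  Exemption: $194,500 ≤ $229,000, so full $61,000 applies
  Base: $194,500 − $61,000 = $133,500
  $133,500 × 18% = $24,030

Regular tax:
  $83,000 × 10% = $8,300
  $29,000 × 14% = $4,060
  $43,000 × 20% = $8,600
  → $20,960

$24,030 > $20,960, so the minimum tax is the binding amount.

$24,030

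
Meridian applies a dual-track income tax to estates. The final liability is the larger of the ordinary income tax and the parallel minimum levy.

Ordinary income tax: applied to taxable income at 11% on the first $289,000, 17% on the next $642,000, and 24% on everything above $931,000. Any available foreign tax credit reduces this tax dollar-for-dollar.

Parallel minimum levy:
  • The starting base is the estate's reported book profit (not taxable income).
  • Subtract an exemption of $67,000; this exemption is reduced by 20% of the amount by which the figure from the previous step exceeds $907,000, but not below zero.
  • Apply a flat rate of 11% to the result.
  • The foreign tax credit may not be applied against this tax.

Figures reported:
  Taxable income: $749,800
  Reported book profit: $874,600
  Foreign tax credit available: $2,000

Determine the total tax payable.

Parallel minimum levy:
  Base (reported book profit): $874,600
  Exemption: $874,600 ≤ $907,000, so full $67,000 applies
  Base: $874,600 − $67,000 = $807,600
  $807,600 × 11% = $88,836

Ordinary income tax:
  $289,000 × 11% = $31,790
  $460,800 × 17% = $78,336
  → $110,126
  Less foreign tax credit $2,000 → $108,126

$108,126 > $88,836, so the ordinary income tax governs.

$108,126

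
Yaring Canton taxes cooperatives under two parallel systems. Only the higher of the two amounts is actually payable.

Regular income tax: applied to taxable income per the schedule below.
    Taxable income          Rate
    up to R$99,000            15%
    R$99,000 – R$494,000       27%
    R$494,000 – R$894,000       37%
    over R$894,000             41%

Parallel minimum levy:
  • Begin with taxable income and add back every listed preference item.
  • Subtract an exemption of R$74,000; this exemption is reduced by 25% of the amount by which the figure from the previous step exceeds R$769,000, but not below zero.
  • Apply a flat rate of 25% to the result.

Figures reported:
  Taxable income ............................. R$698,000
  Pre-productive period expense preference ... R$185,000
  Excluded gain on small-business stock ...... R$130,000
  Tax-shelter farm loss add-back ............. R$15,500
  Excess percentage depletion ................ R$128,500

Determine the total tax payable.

R$289,250

Regular income tax:
  R$99,000 × 15% = R$14,850
  R$395,000 × 27% = R$106,650
  R$204,000 × 37% = R$75,480
  → R$196,980

Parallel minimum levy:
  Adjusted income: R$698,000 + R$185,000 + R$130,000 + R$15,500 + R$128,500 = R$1,157,000
  Exemption: 25% × (R$1,157,000 − R$769,000) = R$97,000 ≥ R$74,000, so the exemption is fully phased out
  Base: R$1,157,000 − R$0 = R$1,157,000
  R$1,157,000 × 25% = R$289,250

R$289,250 > R$196,980, so the parallel minimum levy is the binding amount.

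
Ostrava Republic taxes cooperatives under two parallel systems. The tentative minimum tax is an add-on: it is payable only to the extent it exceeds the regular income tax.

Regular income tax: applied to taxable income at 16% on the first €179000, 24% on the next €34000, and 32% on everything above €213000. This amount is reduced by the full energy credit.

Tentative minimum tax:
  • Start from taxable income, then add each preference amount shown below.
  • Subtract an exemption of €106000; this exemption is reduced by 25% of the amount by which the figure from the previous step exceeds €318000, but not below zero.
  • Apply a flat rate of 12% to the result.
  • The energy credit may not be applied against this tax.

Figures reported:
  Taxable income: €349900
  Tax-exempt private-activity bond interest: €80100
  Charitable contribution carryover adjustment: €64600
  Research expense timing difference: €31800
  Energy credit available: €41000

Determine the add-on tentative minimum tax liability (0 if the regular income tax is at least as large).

Tentative minimum tax:
  Adjusted income: €349900 + €80100 + €64600 + €31800 = €526400
  Exemption: €106000 − 25% × (€526400 − €318000) = €106000 − €52100 = €53900
  Base: €526400 − €53900 = €472500
  €472500 × 12% = €56700

Regular income tax:
  €179000 × 16% = €28640
  €34000 × 24% = €8160
  €136900 × 32% = €43808
  → €80608
  Less energy credit €41000 → €39608

Excess of tentative minimum tax over regular income tax: €56700 − €39608 = €17092.

€17092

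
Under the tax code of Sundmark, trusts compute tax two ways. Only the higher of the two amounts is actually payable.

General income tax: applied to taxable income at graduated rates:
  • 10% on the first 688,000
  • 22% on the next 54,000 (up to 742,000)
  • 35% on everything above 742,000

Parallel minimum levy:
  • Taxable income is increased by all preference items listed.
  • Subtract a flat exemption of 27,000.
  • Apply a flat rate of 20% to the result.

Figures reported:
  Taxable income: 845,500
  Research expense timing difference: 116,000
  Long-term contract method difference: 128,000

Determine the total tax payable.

212,500

General income tax:
  688,000 × 10% = 68,800
  54,000 × 22% = 11,880
  103,500 × 35% = 36,225
  → 116,905

Parallel minimum levy:
  Adjusted income: 845,500 + 116,000 + 128,000 = 1,089,500
  Less exemption 27,000 → base 1,062,500
  1,062,500 × 20% = 212,500

212,500 > 116,905, so the parallel minimum levy is the binding amount.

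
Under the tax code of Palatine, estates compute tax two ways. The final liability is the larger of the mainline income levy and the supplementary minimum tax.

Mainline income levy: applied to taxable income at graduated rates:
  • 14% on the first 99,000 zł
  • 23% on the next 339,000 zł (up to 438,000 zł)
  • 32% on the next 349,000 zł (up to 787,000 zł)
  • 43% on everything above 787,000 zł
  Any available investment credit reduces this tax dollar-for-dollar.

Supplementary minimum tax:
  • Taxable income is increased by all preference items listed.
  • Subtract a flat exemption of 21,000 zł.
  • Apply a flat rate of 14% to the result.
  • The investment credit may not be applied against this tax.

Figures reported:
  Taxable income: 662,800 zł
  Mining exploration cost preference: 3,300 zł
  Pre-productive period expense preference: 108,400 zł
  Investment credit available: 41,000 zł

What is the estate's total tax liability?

122,766 zł

Mainline income levy:
  99,000 zł × 14% = 13,860 zł
  339,000 zł × 23% = 77,970 zł
  224,800 zł × 32% = 71,936 zł
  → 163,766 zł
  Less investment credit 41,000 zł → 122,766 zł

Supplementary minimum tax:
  Adjusted income: 662,800 zł + 3,300 zł + 108,400 zł = 774,500 zł
  Less exemption 21,000 zł → base 753,500 zł
  753,500 zł × 14% = 105,490 zł

122,766 zł > 105,490 zł, so the mainline income levy governs.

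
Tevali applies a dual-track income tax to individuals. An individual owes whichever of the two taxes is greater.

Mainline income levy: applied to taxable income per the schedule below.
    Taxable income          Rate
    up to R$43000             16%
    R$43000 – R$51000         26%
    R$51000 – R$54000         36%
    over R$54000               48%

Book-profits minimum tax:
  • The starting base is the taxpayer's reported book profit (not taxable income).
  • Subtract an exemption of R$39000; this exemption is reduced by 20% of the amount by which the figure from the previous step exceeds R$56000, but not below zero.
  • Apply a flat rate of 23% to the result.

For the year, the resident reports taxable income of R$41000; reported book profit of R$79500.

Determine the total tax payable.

Mainline income levy:
  R$41000 × 16% = R$6560

Book-profits minimum tax:
  Base (reported book profit): R$79500
  Exemption: R$39000 − 20% × (R$79500 − R$56000) = R$39000 − R$4700 = R$34300
  Base: R$79500 − R$34300 = R$45200
  R$45200 × 23% = R$10396

R$10396 > R$6560, so the book-profits minimum tax is the binding amount.

R$10396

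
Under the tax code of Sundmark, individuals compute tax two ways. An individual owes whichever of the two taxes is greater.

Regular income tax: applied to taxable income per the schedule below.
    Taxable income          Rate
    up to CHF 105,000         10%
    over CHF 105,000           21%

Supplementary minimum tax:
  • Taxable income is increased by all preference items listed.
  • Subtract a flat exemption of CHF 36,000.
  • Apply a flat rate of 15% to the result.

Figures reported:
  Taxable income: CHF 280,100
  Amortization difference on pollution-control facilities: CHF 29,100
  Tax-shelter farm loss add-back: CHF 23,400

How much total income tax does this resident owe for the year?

CHF 47,271

Supplementary minimum tax:
  Adjusted income: CHF 280,100 + CHF 29,100 + CHF 23,400 = CHF 332,600
  Less exemption CHF 36,000 → base CHF 296,600
  CHF 296,600 × 15% = CHF 44,490

Regular income tax:
  CHF 105,000 × 10% = CHF 10,500
  CHF 175,100 × 21% = CHF 36,771
  → CHF 47,271

CHF 47,271 > CHF 44,490, so the regular income tax governs.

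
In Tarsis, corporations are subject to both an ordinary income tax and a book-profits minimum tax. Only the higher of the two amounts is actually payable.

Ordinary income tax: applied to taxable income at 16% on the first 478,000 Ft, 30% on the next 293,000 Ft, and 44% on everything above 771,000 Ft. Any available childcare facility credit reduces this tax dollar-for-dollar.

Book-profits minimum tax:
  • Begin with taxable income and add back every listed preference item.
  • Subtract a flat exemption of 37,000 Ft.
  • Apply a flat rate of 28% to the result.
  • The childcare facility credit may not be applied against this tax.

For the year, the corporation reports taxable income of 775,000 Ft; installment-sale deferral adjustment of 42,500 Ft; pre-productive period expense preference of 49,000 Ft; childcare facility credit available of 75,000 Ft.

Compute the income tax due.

Book-profits minimum tax:
  Adjusted income: 775,000 Ft + 42,500 Ft + 49,000 Ft = 866,500 Ft
  Less exemption 37,000 Ft → base 829,500 Ft
  829,500 Ft × 28% = 232,260 Ft

Ordinary income tax:
  478,000 Ft × 16% = 76,480 Ft
  293,000 Ft × 30% = 87,900 Ft
  4,000 Ft × 44% = 1,760 Ft
  → 166,140 Ft
  Less childcare facility credit 75,000 Ft → 91,140 Ft

232,260 Ft > 91,140 Ft, so the book-profits minimum tax is the binding amount.

232,260 Ft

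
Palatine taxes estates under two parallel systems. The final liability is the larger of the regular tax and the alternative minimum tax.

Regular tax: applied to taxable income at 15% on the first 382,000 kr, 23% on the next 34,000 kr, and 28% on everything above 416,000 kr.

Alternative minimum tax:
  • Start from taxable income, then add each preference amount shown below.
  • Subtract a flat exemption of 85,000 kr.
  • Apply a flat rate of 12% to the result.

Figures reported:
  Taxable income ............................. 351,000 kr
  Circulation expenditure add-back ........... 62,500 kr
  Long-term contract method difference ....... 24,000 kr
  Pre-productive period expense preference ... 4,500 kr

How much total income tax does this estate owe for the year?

Alternative minimum tax:
  Adjusted income: 351,000 kr + 62,500 kr + 24,000 kr + 4,500 kr = 442,000 kr
  Less exemption 85,000 kr → base 357,000 kr
  357,000 kr × 12% = 42,840 kr

Regular tax:
  351,000 kr × 15% = 52,650 kr

52,650 kr > 42,840 kr, so the regular tax governs.

52,650 kr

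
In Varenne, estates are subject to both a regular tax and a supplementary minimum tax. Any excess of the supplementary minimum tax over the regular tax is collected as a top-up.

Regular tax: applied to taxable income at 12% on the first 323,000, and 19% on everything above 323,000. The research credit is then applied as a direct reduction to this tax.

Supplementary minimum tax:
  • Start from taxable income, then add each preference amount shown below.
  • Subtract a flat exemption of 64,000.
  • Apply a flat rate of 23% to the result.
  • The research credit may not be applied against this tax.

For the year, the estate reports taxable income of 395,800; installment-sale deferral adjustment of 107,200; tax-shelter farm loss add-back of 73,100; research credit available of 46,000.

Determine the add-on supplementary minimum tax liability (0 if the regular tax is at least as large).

Regular tax:
  323,000 × 12% = 38,760
  72,800 × 19% = 13,832
  → 52,592
  Less research credit 46,000 → 6,592

Supplementary minimum tax:
  Adjusted income: 395,800 + 107,200 + 73,100 = 576,100
  Less exemption 64,000 → base 512,100
  512,100 × 23% = 117,783

Excess of supplementary minimum tax over regular tax: 117,783 − 6,592 = 111,191.

111,191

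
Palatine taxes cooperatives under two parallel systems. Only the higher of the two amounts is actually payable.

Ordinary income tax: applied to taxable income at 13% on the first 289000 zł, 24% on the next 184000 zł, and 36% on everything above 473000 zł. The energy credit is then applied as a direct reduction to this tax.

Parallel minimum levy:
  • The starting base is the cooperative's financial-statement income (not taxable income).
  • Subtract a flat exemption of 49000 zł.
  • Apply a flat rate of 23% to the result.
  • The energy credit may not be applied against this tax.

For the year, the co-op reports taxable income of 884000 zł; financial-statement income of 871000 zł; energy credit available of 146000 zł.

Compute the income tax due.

Ordinary income tax:
  289000 zł × 13% = 37570 zł
  184000 zł × 24% = 44160 zł
  411000 zł × 36% = 147960 zł
  → 229690 zł
  Less energy credit 146000 zł → 83690 zł

Parallel minimum levy:
  Base (financial-statement income): 871000 zł
  Less exemption 49000 zł → base 822000 zł
  822000 zł × 23% = 189060 zł

189060 zł > 83690 zł, so the parallel minimum levy is the binding amount.

189060 zł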